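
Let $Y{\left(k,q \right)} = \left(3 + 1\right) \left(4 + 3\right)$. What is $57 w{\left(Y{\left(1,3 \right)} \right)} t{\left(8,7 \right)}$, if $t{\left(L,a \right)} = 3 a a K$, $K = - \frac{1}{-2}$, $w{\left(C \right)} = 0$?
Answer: $0$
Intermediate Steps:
$Y{\left(k,q \right)} = 28$ ($Y{\left(k,q \right)} = 4 \cdot 7 = 28$)
$K = \frac{1}{2}$ ($K = \left(-1\right) \left(- \frac{1}{2}\right) = \frac{1}{2} \approx 0.5$)
$t{\left(L,a \right)} = \frac{3 a^{2}}{2}$ ($t{\left(L,a \right)} = 3 a a \frac{1}{2} = 3 a^{2} \cdot \frac{1}{2} = \frac{3 a^{2}}{2}$)
$57 w{\left(Y{\left(1,3 \right)} \right)} t{\left(8,7 \right)} = 57 \cdot 0 \frac{3 \cdot 7^{2}}{2} = 0 \cdot \frac{3}{2} \cdot 49 = 0 \cdot \frac{147}{2} = 0$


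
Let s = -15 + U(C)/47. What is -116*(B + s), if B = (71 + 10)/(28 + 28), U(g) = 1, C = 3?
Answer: 1032893/658 ≈ 1569.7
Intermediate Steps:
s = -704/47 (s = -15 + 1/47 = -704/47 ≈ -14.979)
B = 81/56 ≈ 1.4464
-116*(B + s) = -116*(81/56 - 704/47) = -116*(-35617/2632) = 1032893/658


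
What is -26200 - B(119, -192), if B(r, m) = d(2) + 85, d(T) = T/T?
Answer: -26286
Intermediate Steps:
d(T) = 1
B(r, m) = 86 (B(r, m) = 1 + 85 = 86)
-26200 - B(119, -192) = -26200 - 1*86 = -26200 - 86 = -26286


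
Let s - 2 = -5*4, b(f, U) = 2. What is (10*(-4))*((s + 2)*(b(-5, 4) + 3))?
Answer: 3200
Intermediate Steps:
s = -18 (s = 2 - 5*4 = 2 - 20 = -18)
(10*(-4))*((s + 2)*(b(-5, 4) + 3)) = (10*(-4))*((-18 + 2)*(2 + 3)) = -(-640)*5 = -40*(-80) = 3200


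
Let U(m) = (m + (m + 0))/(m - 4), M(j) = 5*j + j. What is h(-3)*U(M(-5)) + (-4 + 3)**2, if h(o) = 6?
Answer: 197/17 ≈ 11.588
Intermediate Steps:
M(j) = 6*j
U(m) = 2*m/(-4 + m) (U(m) = (m + m)/(-4 + m) = (2*m)/(-4 + m) = 2*m/(-4 + m))
h(-3)*U(M(-5)) + (-4 + 3)**2 = 6*(2*(6*(-5))/(-4 + 6*(-5))) + (-4 + 3)**2 = 6*(2*(-30)/(-4 - 30)) + (-1)**2 = 6*(2*(-30)/(-34)) + 1 = 6*(2*(-30)*(-1/34)) + 1 = 6*(30/17) + 1 = 180/17 + 1 = 197/17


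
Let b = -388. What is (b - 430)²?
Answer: 669124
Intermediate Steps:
(b - 430)² = (-388 - 430)² = (-818)² = 669124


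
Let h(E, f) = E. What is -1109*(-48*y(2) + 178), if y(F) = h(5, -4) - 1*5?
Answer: -197402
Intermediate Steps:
y(F) = 0 (y(F) = 5 - 1*5 = 5 - 5 = 0)
-1109*(-48*y(2) + 178) = -1109*(-48*0 + 178) = -1109*(0 + 178) = -1109*178 = -197402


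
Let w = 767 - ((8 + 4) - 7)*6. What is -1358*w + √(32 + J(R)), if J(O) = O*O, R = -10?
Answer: -1000846 + 2*√33 ≈ -1.0008e+6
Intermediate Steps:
J(O) = O²
w = 737 (w = 767 - (12 - 7)*6 = 767 - 5*6 = 767 - 1*30 = 767 - 30 = 737)
-1358*w + √(32 + J(R)) = -1358*737 + √(32 + (-10)²) = -1000846 + √(32 + 100) = -1000846 + √132 = -1000846 + 2*√33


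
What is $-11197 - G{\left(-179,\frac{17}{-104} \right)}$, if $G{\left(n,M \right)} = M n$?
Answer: $- \frac{1167531}{104} \approx -11226.0$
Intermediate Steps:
$-11197 - G{\left(-179,\frac{17}{-104} \right)} = -11197 - \frac{17}{-104} \left(-179\right) = -11197 - 17 \left(- \frac{1}{104}\right) \left(-179\right) = -11197 - \left(- \frac{17}{104}\right) \left(-179\right) = -11197 - \frac{3043}{104} = - \frac{1167531}{104}$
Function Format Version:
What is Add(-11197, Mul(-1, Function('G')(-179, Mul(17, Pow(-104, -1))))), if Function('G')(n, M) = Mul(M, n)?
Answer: Rational(-1167531, 104) ≈ -11226.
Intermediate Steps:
Add(-11197, Mul(-1, Function('G')(-179, Mul(17, Pow(-104, -1))))) = Add(-11197, Mul(-1, Mul(Mul(17, Pow(-104, -1)), -179))) = Add(-11197, Mul(-1, Mul(Mul(17, Rational(-1, 104)), -179))) = Add(-11197, Mul(-1, Mul(Rational(-17, 104), -179))) = Add(-11197, Mul(-1, Rational(3043, 104))) = Add(-11197, Rational(-3043, 104)) = Rational(-1167531, 104)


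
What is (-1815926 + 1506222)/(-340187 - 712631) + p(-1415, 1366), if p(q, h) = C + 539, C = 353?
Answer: 469711680/526409 ≈ 892.29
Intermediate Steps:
p(q, h) = 892 (p(q, h) = 353 + 539 = 892)
(-1815926 + 1506222)/(-340187 - 712631) + p(-1415, 1366) = (-1815926 + 1506222)/(-340187 - 712631) + 892 = -309704/(-1052818) + 892 = -309704*(-1/1052818) + 892 = 154852/526409 + 892 = 469711680/526409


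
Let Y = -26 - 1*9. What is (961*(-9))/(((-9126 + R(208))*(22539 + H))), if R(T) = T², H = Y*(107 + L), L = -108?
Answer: -8649/770631212 ≈ -1.1223e-5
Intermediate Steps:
Y = -35 (Y = -26 - 9 = -35)
H = 35 (H = -35*(107 - 108) = -35*(-1) = 35)
(961*(-9))/(((-9126 + R(208))*(22539 + H))) = (961*(-9))/(((-9126 + 208²)*(22539 + 35))) = -8649*1/(22574*(-9126 + 43264)) = -8649/(34138*22574) = -8649/770631212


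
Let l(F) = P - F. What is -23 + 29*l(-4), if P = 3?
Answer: 180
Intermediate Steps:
l(F) = 3 - F
-23 + 29*l(-4) = -23 + 29*(3 - 1*(-4)) = -23 + 29*(3 + 4) = -23 + 29*7 = -23 + 203 = 180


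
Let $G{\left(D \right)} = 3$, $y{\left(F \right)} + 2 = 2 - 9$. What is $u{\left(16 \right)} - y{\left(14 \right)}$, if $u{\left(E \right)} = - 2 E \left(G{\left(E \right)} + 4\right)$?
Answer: $-215$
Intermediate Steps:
$y{\left(F \right)} = -9$ ($y{\left(F \right)} = -2 + \left(2 - 9\right) = -2 - 7 = -9$)
$u{\left(E \right)} = - 14 E$ ($u{\left(E \right)} = - 2 E \left(3 + 4\right) = - 2 E 7 = - 14 E$)
$u{\left(16 \right)} - y{\left(14 \right)} = \left(-14\right) 16 - -9 = -224 + 9 = -215$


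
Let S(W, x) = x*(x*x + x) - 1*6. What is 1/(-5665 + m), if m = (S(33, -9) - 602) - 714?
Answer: -1/7635 ≈ -0.00013098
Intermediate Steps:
S(W, x) = -6 + x*(x + x²) (S(W, x) = x*(x² + x) - 6 = x*(x + x²) - 6 = -6 + x*(x + x²))
m = -1970 (m = ((-6 + (-9)² + (-9)³) - 602) - 714 = ((-6 + 81 - 729) - 602) - 714 = (-654 - 602) - 714 = -1256 - 714 = -1970)
1/(-5665 + m) = 1/(-5665 - 1970) = 1/(-7635) = -1/7635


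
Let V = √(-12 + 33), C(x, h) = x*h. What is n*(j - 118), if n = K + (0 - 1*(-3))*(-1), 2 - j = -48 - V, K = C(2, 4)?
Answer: -340 + 5*√21 ≈ -317.09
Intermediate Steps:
C(x, h) = h*x
K = 8 (K = 4*2 = 8)
V = √21 ≈ 4.5826
j = 50 + √21 (j = 2 - (-48 - √21) = 2 + (48 + √21) = 50 + √21 ≈ 54.583)
n = 5 (n = 8 + (0 - 1*(-3))*(-1) = 8 + (0 + 3)*(-1) = 8 + 3*(-1) = 8 - 3 = 5)
n*(j - 118) = 5*((50 + √21) - 118) = 5*(-68 + √21) = -340 + 5*√21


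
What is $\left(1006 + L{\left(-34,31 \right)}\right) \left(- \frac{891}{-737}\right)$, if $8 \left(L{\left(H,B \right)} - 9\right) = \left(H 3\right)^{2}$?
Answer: $\frac{375111}{134} \approx 2799.3$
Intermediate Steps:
$L{\left(H,B \right)} = 9 + \frac{9 H^{2}}{8}$ ($L{\left(H,B \right)} = 9 + \frac{\left(H 3\right)^{2}}{8} = 9 + \frac{\left(3 H\right)^{2}}{8} = 9 + \frac{9 H^{2}}{8}$)
$\left(1006 + L{\left(-34,31 \right)}\right) \left(- \frac{891}{-737}\right) = \left(1006 + \left(9 + \frac{9 \left(-34\right)^{2}}{8}\right)\right) \left(- \frac{891}{-737}\right) = \left(1006 + \left(9 + \frac{9}{8} \cdot 1156\right)\right) \left(\left(-891\right) \left(- \frac{1}{737}\right)\right) = \left(1006 + \left(9 + \frac{2601}{2}\right)\right) \frac{81}{67} = \left(1006 + \frac{2619}{2}\right) \frac{81}{67} = \frac{4631}{2} \cdot \frac{81}{67} = \frac{375111}{134}$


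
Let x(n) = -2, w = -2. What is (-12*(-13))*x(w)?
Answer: -312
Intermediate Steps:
(-12*(-13))*x(w) = -12*(-13)*(-2) = 156*(-2) = -312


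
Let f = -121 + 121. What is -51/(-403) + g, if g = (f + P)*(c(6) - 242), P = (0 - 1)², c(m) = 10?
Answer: -93445/403 ≈ -231.87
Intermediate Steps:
f = 0
P = 1 (P = (-1)² = 1)
g = -232 (g = (0 + 1)*(10 - 242) = 1*(-232) = -232)
-51/(-403) + g = -51/(-403) - 232 = -51*(-1/403) - 232 = 51/403 - 232 = -93445/403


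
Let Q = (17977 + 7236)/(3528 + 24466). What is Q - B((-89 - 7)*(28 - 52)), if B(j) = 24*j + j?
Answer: -1612429187/27994 ≈ -57599.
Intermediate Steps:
B(j) = 25*j
Q = 25213/27994 ≈ 0.90066
Q - B((-89 - 7)*(28 - 52)) = 25213/27994 - 25*(-89 - 7)*(28 - 52) = 25213/27994 - 25*(-96*(-24)) = 25213/27994 - 25*2304 = 25213/27994 - 1*57600 = 25213/27994 - 57600 = -1612429187/27994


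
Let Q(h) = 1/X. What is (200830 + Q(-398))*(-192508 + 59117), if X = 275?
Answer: -7366951629141/275 ≈ -2.6789e+10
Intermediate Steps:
Q(h) = 1/275
(200830 + Q(-398))*(-192508 + 59117) = (200830 + 1/275)*(-192508 + 59117) = (55228251/275)*(-133391) = -7366951629141/275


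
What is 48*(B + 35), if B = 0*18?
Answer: 1680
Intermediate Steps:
B = 0
48*(B + 35) = 48*(0 + 35) = 48*35 = 1680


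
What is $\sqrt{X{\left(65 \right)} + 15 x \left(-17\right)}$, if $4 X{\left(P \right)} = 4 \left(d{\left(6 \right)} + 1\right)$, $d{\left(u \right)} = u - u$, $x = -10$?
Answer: $\sqrt{2551} \approx 50.507$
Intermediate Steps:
$d{\left(u \right)} = 0$
$X{\left(P \right)} = 1$ ($X{\left(P \right)} = \frac{4 \left(0 + 1\right)}{4} = \frac{4 \cdot 1}{4} = \frac{1}{4} \cdot 4 = 1$)
$\sqrt{X{\left(65 \right)} + 15 x \left(-17\right)} = \sqrt{1 + 15 \left(-10\right) \left(-17\right)} = \sqrt{1 - -2550} = \sqrt{1 + 2550} = \sqrt{2551}$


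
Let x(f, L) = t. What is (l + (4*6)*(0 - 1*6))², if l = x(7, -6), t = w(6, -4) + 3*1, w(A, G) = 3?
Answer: 19044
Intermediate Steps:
t = 6 (t = 3 + 3*1 = 3 + 3 = 6)
x(f, L) = 6
l = 6
(l + (4*6)*(0 - 1*6))² = (6 + (4*6)*(0 - 1*6))² = (6 + 24*(0 - 6))² = (6 + 24*(-6))² = (6 - 144)² = (-138)² = 19044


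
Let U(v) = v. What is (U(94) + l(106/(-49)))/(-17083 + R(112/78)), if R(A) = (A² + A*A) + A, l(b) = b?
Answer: -6844500/1272764563 ≈ -0.0053777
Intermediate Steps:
R(A) = A + 2*A² (R(A) = (A² + A²) + A = 2*A² + A = A + 2*A²)
(U(94) + l(106/(-49)))/(-17083 + R(112/78)) = (94 + 106/(-49))/(-17083 + (112/78)*(1 + 2*(112/78))) = (94 + 106*(-1/49))/(-17083 + (112*(1/78))*(1 + 2*(112*(1/78)))) = (94 - 106/49)/(-17083 + 56*(1 + 2*(56/39))/39) = 4500/(49*(-17083 + 56*(1 + 112/39)/39)) = 4500/(49*(-17083 + (56/39)*(151/39))) = 4500/(49*(-17083 + 8456/1521)) = 4500/(49*(-25974787/1521)) = (4500/49)*(-1521/25974787) = -6844500/1272764563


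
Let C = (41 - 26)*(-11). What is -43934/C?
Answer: 3994/15 ≈ 266.27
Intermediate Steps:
C = -165 (C = 15*(-11) = -165)
-43934/C = -43934/(-165) = -43934*(-1/165) = 3994/15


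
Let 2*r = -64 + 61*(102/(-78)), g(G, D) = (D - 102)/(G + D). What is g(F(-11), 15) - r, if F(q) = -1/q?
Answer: 71343/1079 ≈ 66.120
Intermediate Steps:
g(G, D) = (-102 + D)/(D + G)
r = -1869/26 (r = (-64 + 61*(102/(-78)))/2 = (-64 + 61*(102*(-1/78)))/2 = (-64 + 61*(-17/13))/2 = (-64 - 1037/13)/2 = (½)*(-1869/13) = -1869/26 ≈ -71.885)
g(F(-11), 15) - r = (-102 + 15)/(15 - 1/(-11)) - 1*(-1869/26) = -87/(15 - 1*(-1/11)) + 1869/26 = -87/(15 + 1/11) + 1869/26 = -87/(166/11) + 1869/26 = (11/166)*(-87) + 1869/26 = -957/166 + 1869/26 = 71343/1079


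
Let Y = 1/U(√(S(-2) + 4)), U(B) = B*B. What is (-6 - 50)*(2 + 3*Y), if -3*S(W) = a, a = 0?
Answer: -154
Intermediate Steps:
S(W) = 0 (S(W) = -⅓*0 = 0)
U(B) = B²
Y = ¼ (Y = 1/((√(0 + 4))²) = 1/((√4)²) = 1/(2²) = 1/4 = ¼ ≈ 0.25000)
(-6 - 50)*(2 + 3*Y) = (-6 - 50)*(2 + 3*(¼)) = -56*(2 + ¾) = -56*11/4 = -154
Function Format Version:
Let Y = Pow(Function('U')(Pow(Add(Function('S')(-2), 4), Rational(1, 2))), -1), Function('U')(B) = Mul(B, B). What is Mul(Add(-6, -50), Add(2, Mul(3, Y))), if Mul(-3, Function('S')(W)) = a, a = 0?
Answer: -154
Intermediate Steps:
Function('S')(W) = 0 (Function('S')(W) = Mul(Rational(-1, 3), 0) = 0)
Function('U')(B) = Pow(B, 2)
Y = Rational(1, 4) (Y = Pow(Pow(Pow(Add(0, 4), Rational(1, 2)), 2), -1) = Pow(Pow(Pow(4, Rational(1, 2)), 2), -1) = Pow(Pow(2, 2), -1) = Pow(4, -1) = Rational(1, 4) ≈ 0.25000)
Mul(Add(-6, -50), Add(2, Mul(3, Y))) = Mul(Add(-6, -50), Add(2, Mul(3, Rational(1, 4)))) = Mul(-56, Add(2, Rational(3, 4))) = Mul(-56, Rational(11, 4)) = -154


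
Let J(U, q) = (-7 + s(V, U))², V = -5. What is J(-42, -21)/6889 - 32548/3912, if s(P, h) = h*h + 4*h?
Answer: 2413316945/6737442 ≈ 358.19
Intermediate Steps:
s(P, h) = h² + 4*h
J(U, q) = (-7 + U*(4 + U))²
J(-42, -21)/6889 - 32548/3912 = (-7 - 42*(4 - 42))²/6889 - 32548/3912 = (-7 - 42*(-38))²*(1/6889) - 32548*1/3912 = (-7 + 1596)²*(1/6889) - 8137/978 = 1589²*(1/6889) - 8137/978 = 2524921*(1/6889) - 8137/978 = 2524921/6889 - 8137/978 = 2413316945/6737442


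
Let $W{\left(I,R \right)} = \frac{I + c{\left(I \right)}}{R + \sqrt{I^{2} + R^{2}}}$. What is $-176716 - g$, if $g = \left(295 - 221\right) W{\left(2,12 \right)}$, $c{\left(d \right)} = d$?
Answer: $-175828 - 148 \sqrt{37} \approx -1.7673 \cdot 10^{5}$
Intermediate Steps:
$W{\left(I,R \right)} = \frac{2 I}{R + \sqrt{I^{2} + R^{2}}}$ ($W{\left(I,R \right)} = \frac{I + I}{R + \sqrt{I^{2} + R^{2}}} = \frac{2 I}{R + \sqrt{I^{2} + R^{2}}}$)
$g = \frac{296}{12 + 2 \sqrt{37}}$ ($g = \left(295 - 221\right) 2 \cdot 2 \frac{1}{12 + \sqrt{2^{2} + 12^{2}}} = 74 \cdot 2 \cdot 2 \frac{1}{12 + \sqrt{4 + 144}} = 74 \cdot 2 \cdot 2 \frac{1}{12 + \sqrt{148}} = 74 \cdot 2 \cdot 2 \frac{1}{12 + 2 \sqrt{37}} = 74 \frac{4}{12 + 2 \sqrt{37}} = \frac{296}{12 + 2 \sqrt{37}} \approx 12.249$)
$-176716 - g = -176716 - \left(-888 + 148 \sqrt{37}\right) = -176716 + \left(888 - 148 \sqrt{37}\right) = -175828 - 148 \sqrt{37}$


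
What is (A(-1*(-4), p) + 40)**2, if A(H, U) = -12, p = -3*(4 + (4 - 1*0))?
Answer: 784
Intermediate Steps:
p = -24 (p = -3*(4 + (4 + 0)) = -3*(4 + 4) = -3*8 = -24)
(A(-1*(-4), p) + 40)**2 = (-12 + 40)**2 = 28**2 = 784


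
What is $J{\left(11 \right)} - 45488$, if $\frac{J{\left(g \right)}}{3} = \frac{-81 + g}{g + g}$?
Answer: $- \frac{500473}{11} \approx -45498.0$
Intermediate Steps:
$J{\left(g \right)} = \frac{3 \left(-81 + g\right)}{2 g}$ ($J{\left(g \right)} = 3 \frac{-81 + g}{g + g} = 3 \frac{-81 + g}{2 g} = \frac{3 \left(-81 + g\right)}{2 g}$)
$J{\left(11 \right)} - 45488 = \frac{3 \left(-81 + 11\right)}{2 \cdot 11} - 45488 = \frac{3}{2} \cdot \frac{1}{11} \left(-70\right) - 45488 = - \frac{105}{11} - 45488 = - \frac{500473}{11}$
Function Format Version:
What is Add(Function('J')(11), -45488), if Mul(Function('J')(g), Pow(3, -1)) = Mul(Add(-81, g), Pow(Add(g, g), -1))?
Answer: Rational(-500473, 11) ≈ -45498.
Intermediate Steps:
Function('J')(g) = Mul(Rational(3, 2), Pow(g, -1), Add(-81, g)) (Function('J')(g) = Mul(3, Mul(Add(-81, g), Pow(Add(g, g), -1))) = Mul(3, Mul(Add(-81, g), Pow(Mul(2, g), -1))) = Mul(3, Mul(Add(-81, g), Mul(Rational(1, 2), Pow(g, -1)))) = Mul(3, Mul(Rational(1, 2), Pow(g, -1), Add(-81, g))) = Mul(Rational(3, 2), Pow(g, -1), Add(-81, g)))
Add(Function('J')(11), -45488) = Add(Mul(Rational(3, 2), Pow(11, -1), Add(-81, 11)), -45488) = Add(Mul(Rational(3, 2), Rational(1, 11), -70), -45488) = Add(Rational(-105, 11), -45488) = Rational(-500473, 11)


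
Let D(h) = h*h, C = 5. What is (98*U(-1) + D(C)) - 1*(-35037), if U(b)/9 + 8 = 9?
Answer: 35944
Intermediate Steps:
U(b) = 9 (U(b) = -72 + 9*9 = -72 + 81 = 9)
D(h) = h**2
(98*U(-1) + D(C)) - 1*(-35037) = (98*9 + 5**2) - 1*(-35037) = (882 + 25) + 35037 = 907 + 35037 = 35944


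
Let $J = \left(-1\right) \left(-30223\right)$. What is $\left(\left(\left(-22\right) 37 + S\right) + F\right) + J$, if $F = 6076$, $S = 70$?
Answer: $35555$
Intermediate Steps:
$J = 30223$
$\left(\left(\left(-22\right) 37 + S\right) + F\right) + J = \left(\left(\left(-22\right) 37 + 70\right) + 6076\right) + 30223 = \left(\left(-814 + 70\right) + 6076\right) + 30223 = \left(-744 + 6076\right) + 30223 = 5332 + 30223 = 35555$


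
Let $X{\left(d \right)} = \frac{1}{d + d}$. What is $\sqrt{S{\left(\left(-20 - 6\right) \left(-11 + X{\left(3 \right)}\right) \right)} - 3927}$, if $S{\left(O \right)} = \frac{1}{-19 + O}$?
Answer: $\frac{233 i \sqrt{11229}}{394} \approx 62.666 i$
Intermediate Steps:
$X{\left(d \right)} = \frac{1}{2 d}$
$\sqrt{S{\left(\left(-20 - 6\right) \left(-11 + X{\left(3 \right)}\right) \right)} - 3927} = \sqrt{\frac{1}{-19 + \left(-20 - 6\right) \left(-11 + \frac{1}{2 \cdot 3}\right)} - 3927} = \sqrt{\frac{1}{-19 - 26 \left(-11 + \frac{1}{2} \cdot \frac{1}{3}\right)} - 3927} = \sqrt{\frac{1}{-19 - 26 \left(-11 + \frac{1}{6}\right)} - 3927} = \sqrt{\frac{1}{-19 - - \frac{845}{3}} - 3927} = \sqrt{\frac{1}{-19 + \frac{845}{3}} - 3927} = \sqrt{\frac{1}{\frac{788}{3}} - 3927} = \sqrt{\frac{3}{788} - 3927} = \sqrt{- \frac{3094473}{788}} = \frac{233 i \sqrt{11229}}{394}$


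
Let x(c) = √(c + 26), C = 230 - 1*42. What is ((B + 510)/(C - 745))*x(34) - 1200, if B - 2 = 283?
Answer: -1200 - 1590*√15/557 ≈ -1211.1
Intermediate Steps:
B = 285 (B = 2 + 283 = 285)
C = 188 (C = 230 - 42 = 188)
x(c) = √(26 + c)
((B + 510)/(C - 745))*x(34) - 1200 = ((285 + 510)/(188 - 745))*√(26 + 34) - 1200 = (795/(-557))*√60 - 1200 = (795*(-1/557))*(2*√15) - 1200 = -1590*√15/557 - 1200 = -1200 - 1590*√15/557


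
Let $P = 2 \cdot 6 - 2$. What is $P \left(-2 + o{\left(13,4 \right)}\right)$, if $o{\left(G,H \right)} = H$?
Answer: $20$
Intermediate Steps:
$P = 10$ ($P = 12 - 2 = 10$)
$P \left(-2 + o{\left(13,4 \right)}\right) = 10 \left(-2 + 4\right) = 10 \cdot 2 = 20$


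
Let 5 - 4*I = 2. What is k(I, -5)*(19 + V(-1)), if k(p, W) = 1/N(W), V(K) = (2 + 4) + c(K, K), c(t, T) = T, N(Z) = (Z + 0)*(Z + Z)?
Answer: 12/25 ≈ 0.48000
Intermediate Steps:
N(Z) = 2*Z**2 (N(Z) = Z*(2*Z) = 2*Z**2)
I = 3/4 (I = 5/4 - 1/4*2 = 5/4 - 1/2 = 3/4 ≈ 0.75000)
V(K) = 6 + K (V(K) = (2 + 4) + K = 6 + K)
k(p, W) = 1/(2*W**2)
k(I, -5)*(19 + V(-1)) = ((1/2)/(-5)**2)*(19 + (6 - 1)) = ((1/2)*(1/25))*(19 + 5) = (1/50)*24 = 12/25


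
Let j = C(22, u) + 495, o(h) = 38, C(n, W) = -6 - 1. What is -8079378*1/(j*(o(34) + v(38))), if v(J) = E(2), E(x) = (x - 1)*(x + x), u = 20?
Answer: -1346563/3416 ≈ -394.19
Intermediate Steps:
E(x) = 2*x*(-1 + x) (E(x) = (-1 + x)*(2*x) = 2*x*(-1 + x))
C(n, W) = -7
v(J) = 4 (v(J) = 2*2*(-1 + 2) = 2*2*1 = 4)
j = 488 (j = -7 + 495 = 488)
-8079378*1/(j*(o(34) + v(38))) = -8079378*1/(488*(38 + 4)) = -8079378/(488*42) = -8079378/20496 = -8079378*1/20496 = -1346563/3416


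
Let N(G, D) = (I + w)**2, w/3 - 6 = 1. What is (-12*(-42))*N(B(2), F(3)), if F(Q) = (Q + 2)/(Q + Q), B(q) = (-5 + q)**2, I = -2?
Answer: 181944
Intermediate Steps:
w = 21 (w = 18 + 3*1 = 18 + 3 = 21)
F(Q) = (2 + Q)/(2*Q) (F(Q) = (2 + Q)/((2*Q)) = (2 + Q)*(1/(2*Q)) = (2 + Q)/(2*Q))
N(G, D) = 361 (N(G, D) = (-2 + 21)**2 = 19**2 = 361)
(-12*(-42))*N(B(2), F(3)) = -12*(-42)*361 = 504*361 = 181944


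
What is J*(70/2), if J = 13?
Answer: 455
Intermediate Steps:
J*(70/2) = 13*(70/2) = 13*(70*(1/2)) = 13*35 = 455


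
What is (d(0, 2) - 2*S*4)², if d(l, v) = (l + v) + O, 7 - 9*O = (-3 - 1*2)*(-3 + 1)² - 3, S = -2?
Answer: 4096/9 ≈ 455.11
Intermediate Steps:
O = 10/3 (O = 7/9 - ((-3 - 1*2)*(-3 + 1)² - 3)/9 = 7/9 - ((-3 - 2)*(-2)² - 3)/9 = 7/9 - (-5*4 - 3)/9 = 7/9 - (-20 - 3)/9 = 7/9 - ⅑*(-23) = 7/9 + 23/9 = 10/3 ≈ 3.3333)
d(l, v) = 10/3 + l + v (d(l, v) = (l + v) + 10/3 = 10/3 + l + v)
(d(0, 2) - 2*S*4)² = ((10/3 + 0 + 2) - 2*(-2)*4)² = (16/3 + 4*4)² = (16/3 + 16)² = (64/3)² = 4096/9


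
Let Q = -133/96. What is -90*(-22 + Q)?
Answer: 33675/16 ≈ 2104.7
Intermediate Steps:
Q = -133/96 (Q = -133*1/96 = -133/96 ≈ -1.3854)
-90*(-22 + Q) = -90*(-22 - 133/96) = -90*(-2245/96) = 33675/16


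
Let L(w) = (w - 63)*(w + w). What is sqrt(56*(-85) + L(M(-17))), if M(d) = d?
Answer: 2*I*sqrt(510) ≈ 45.166*I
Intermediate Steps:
L(w) = 2*w*(-63 + w) (L(w) = (-63 + w)*(2*w) = 2*w*(-63 + w))
sqrt(56*(-85) + L(M(-17))) = sqrt(56*(-85) + 2*(-17)*(-63 - 17)) = sqrt(-4760 + 2*(-17)*(-80)) = sqrt(-4760 + 2720) = sqrt(-2040) = 2*I*sqrt(510)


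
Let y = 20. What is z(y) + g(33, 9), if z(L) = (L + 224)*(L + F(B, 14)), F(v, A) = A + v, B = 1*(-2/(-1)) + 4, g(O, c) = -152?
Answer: 9608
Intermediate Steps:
B = 6 (B = 1*(-2*(-1)) + 4 = 1*2 + 4 = 2 + 4 = 6)
z(L) = (20 + L)*(224 + L) (z(L) = (L + 224)*(L + (14 + 6)) = (224 + L)*(L + 20) = (224 + L)*(20 + L) = (20 + L)*(224 + L))
z(y) + g(33, 9) = (4480 + 20**2 + 244*20) - 152 = (4480 + 400 + 4880) - 152 = 9760 - 152 = 9608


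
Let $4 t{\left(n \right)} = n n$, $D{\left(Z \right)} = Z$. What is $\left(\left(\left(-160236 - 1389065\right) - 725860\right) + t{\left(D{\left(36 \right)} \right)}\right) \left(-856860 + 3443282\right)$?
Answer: $-5883688463214$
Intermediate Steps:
$t{\left(n \right)} = \frac{n^{2}}{4}$ ($t{\left(n \right)} = \frac{n n}{4} = \frac{n^{2}}{4}$)
$\left(\left(\left(-160236 - 1389065\right) - 725860\right) + t{\left(D{\left(36 \right)} \right)}\right) \left(-856860 + 3443282\right) = \left(\left(\left(-160236 - 1389065\right) - 725860\right) + \frac{36^{2}}{4}\right) \left(-856860 + 3443282\right) = \left(\left(-1549301 - 725860\right) + \frac{1}{4} \cdot 1296\right) 2586422 = \left(-2275161 + 324\right) 2586422 = \left(-2274837\right) 2586422 = -5883688463214$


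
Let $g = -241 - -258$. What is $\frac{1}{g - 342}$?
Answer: $- \frac{1}{325} \approx -0.0030769$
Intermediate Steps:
$g = 17$ ($g = -241 + 258 = 17$)
$\frac{1}{g - 342} = \frac{1}{17 - 342} = \frac{1}{-325} = - \frac{1}{325}$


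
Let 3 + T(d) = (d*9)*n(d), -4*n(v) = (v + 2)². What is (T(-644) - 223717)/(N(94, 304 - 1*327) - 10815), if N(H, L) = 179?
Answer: -149250479/2659 ≈ -56130.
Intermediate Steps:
n(v) = -(2 + v)²/4 (n(v) = -(v + 2)²/4 = -(2 + v)²/4)
T(d) = -3 - 9*d*(2 + d)²/4 (T(d) = -3 + (d*9)*(-(2 + d)²/4) = -3 + (9*d)*(-(2 + d)²/4) = -3 - 9*d*(2 + d)²/4)
(T(-644) - 223717)/(N(94, 304 - 1*327) - 10815) = ((-3 - 9/4*(-644)*(2 - 644)²) - 223717)/(179 - 10815) = ((-3 - 9/4*(-644)*(-642)²) - 223717)/(-10636) = ((-3 - 9/4*(-644)*412164) - 223717)*(-1/10636) = ((-3 + 597225636) - 223717)*(-1/10636) = (597225633 - 223717)*(-1/10636) = 597001916*(-1/10636) = -149250479/2659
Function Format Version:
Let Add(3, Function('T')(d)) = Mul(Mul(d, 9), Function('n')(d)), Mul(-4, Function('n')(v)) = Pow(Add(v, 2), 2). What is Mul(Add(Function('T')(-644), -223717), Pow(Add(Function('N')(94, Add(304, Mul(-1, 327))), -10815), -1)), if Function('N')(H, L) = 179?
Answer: Rational(-149250479, 2659) ≈ -56130.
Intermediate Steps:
Function('n')(v) = Mul(Rational(-1, 4), Pow(Add(2, v), 2)) (Function('n')(v) = Mul(Rational(-1, 4), Pow(Add(v, 2), 2)) = Mul(Rational(-1, 4), Pow(Add(2, v), 2)))
Function('T')(d) = Add(-3, Mul(Rational(-9, 4), d, Pow(Add(2, d), 2))) (Function('T')(d) = Add(-3, Mul(Mul(d, 9), Mul(Rational(-1, 4), Pow(Add(2, d), 2)))) = Add(-3, Mul(Mul(9, d), Mul(Rational(-1, 4), Pow(Add(2, d), 2)))) = Add(-3, Mul(Rational(-9, 4), d, Pow(Add(2, d), 2))))
Mul(Add(Function('T')(-644), -223717), Pow(Add(Function('N')(94, Add(304, Mul(-1, 327))), -10815), -1)) = Mul(Add(Add(-3, Mul(Rational(-9, 4), -644, Pow(Add(2, -644), 2))), -223717), Pow(Add(179, -10815), -1)) = Mul(Add(Add(-3, Mul(Rational(-9, 4), -644, Pow(-642, 2))), -223717), Pow(-10636, -1)) = Mul(Add(Add(-3, Mul(Rational(-9, 4), -644, 412164)), -223717), Rational(-1, 10636)) = Mul(Add(Add(-3, 597225636), -223717), Rational(-1, 10636)) = Mul(Add(597225633, -223717), Rational(-1, 10636)) = Mul(597001916, Rational(-1, 10636)) = Rational(-149250479, 2659)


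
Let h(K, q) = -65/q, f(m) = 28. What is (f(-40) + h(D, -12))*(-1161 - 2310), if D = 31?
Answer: -463957/4 ≈ -1.1599e+5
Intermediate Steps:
(f(-40) + h(D, -12))*(-1161 - 2310) = (28 - 65/(-12))*(-1161 - 2310) = (28 - 65*(-1/12))*(-3471) = (28 + 65/12)*(-3471) = (401/12)*(-3471) = -463957/4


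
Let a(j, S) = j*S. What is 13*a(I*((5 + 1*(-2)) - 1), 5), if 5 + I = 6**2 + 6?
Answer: 4810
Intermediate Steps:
I = 37 (I = -5 + (6**2 + 6) = -5 + (36 + 6) = -5 + 42 = 37)
a(j, S) = S*j
13*a(I*((5 + 1*(-2)) - 1), 5) = 13*(5*(37*((5 + 1*(-2)) - 1))) = 13*(5*(37*((5 - 2) - 1))) = 13*(5*(37*(3 - 1))) = 13*(5*(37*2)) = 13*(5*74) = 13*370 = 4810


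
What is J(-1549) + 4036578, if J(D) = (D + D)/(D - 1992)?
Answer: 14293525796/3541 ≈ 4.0366e+6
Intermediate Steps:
J(D) = 2*D/(-1992 + D) (J(D) = (2*D)/(-1992 + D) = 2*D/(-1992 + D))
J(-1549) + 4036578 = 2*(-1549)/(-1992 - 1549) + 4036578 = 2*(-1549)/(-3541) + 4036578 = 2*(-1549)*(-1/3541) + 4036578 = 3098/3541 + 4036578 = 14293525796/3541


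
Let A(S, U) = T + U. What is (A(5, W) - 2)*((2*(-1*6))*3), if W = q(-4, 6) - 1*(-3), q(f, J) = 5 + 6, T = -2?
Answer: -360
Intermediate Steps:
q(f, J) = 11
W = 14 (W = 11 - 1*(-3) = 11 + 3 = 14)
A(S, U) = -2 + U
(A(5, W) - 2)*((2*(-1*6))*3) = ((-2 + 14) - 2)*((2*(-1*6))*3) = (12 - 2)*((2*(-6))*3) = 10*(-12*3) = 10*(-36) = -360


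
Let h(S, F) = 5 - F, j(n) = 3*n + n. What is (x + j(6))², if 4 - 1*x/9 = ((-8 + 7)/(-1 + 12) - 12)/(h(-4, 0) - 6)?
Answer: 288369/121 ≈ 2383.2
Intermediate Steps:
j(n) = 4*n
x = -801/11 (x = 36 - 9*((-8 + 7)/(-1 + 12) - 12)/((5 - 1*0) - 6) = 36 - 9*(-1/11 - 12)/((5 + 0) - 6) = 36 - 9*(-1*1/11 - 12)/(5 - 6) = 36 - 9*(-1/11 - 12)/(-1) = 36 - (-1197)*(-1)/11 = 36 - 9*133/11 = 36 - 1197/11 = -801/11 ≈ -72.818)
(x + j(6))² = (-801/11 + 4*6)² = (-801/11 + 24)² = (-537/11)² = 288369/121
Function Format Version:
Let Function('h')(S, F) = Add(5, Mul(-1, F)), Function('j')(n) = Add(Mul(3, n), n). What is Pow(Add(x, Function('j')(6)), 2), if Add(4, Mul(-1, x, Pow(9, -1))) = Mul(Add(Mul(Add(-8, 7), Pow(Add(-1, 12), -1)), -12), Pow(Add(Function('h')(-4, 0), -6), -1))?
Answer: Rational(288369, 121) ≈ 2383.2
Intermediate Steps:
Function('j')(n) = Mul(4, n)
x = Rational(-801, 11) (x = Add(36, Mul(-9, Mul(Add(Mul(Add(-8, 7), Pow(Add(-1, 12), -1)), -12), Pow(Add(Add(5, Mul(-1, 0)), -6), -1)))) = Add(36, Mul(-9, Mul(Add(Mul(-1, Pow(11, -1)), -12), Pow(Add(Add(5, 0), -6), -1)))) = Add(36, Mul(-9, Mul(Add(Mul(-1, Rational(1, 11)), -12), Pow(Add(5, -6), -1)))) = Add(36, Mul(-9, Mul(Add(Rational(-1, 11), -12), Pow(-1, -1)))) = Add(36, Mul(-9, Mul(Rational(-133, 11), -1))) = Add(36, Mul(-9, Rational(133, 11))) = Add(36, Rational(-1197, 11)) = Rational(-801, 11) ≈ -72.818)
Pow(Add(x, Function('j')(6)), 2) = Pow(Add(Rational(-801, 11), Mul(4, 6)), 2) = Pow(Add(Rational(-801, 11), 24), 2) = Pow(Rational(-537, 11), 2) = Rational(288369, 121)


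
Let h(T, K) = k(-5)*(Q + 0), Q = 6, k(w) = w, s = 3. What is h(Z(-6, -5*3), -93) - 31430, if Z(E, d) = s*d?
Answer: -31460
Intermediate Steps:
Z(E, d) = 3*d
h(T, K) = -30 (h(T, K) = -5*(6 + 0) = -5*6 = -30)
h(Z(-6, -5*3), -93) - 31430 = -30 - 31430 = -31460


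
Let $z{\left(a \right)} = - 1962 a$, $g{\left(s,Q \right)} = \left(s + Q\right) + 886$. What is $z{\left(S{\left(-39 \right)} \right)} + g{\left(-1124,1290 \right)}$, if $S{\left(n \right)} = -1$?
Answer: $3014$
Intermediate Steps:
$g{\left(s,Q \right)} = 886 + Q + s$ ($g{\left(s,Q \right)} = \left(Q + s\right) + 886 = 886 + Q + s$)
$z{\left(S{\left(-39 \right)} \right)} + g{\left(-1124,1290 \right)} = \left(-1962\right) \left(-1\right) + \left(886 + 1290 - 1124\right) = 1962 + 1052 = 3014$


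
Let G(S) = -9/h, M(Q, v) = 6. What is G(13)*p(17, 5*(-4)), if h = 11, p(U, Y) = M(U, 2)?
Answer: -54/11 ≈ -4.9091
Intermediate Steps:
p(U, Y) = 6
G(S) = -9/11
G(13)*p(17, 5*(-4)) = -9/11*6 = -54/11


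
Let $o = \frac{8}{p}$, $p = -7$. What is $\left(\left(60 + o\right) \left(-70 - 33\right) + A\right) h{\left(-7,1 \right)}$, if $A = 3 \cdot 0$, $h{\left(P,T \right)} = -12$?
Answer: $\frac{509232}{7} \approx 72747.0$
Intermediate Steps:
$o = - \frac{8}{7}$ ($o = \frac{8}{-7} = 8 \left(- \frac{1}{7}\right) = - \frac{8}{7} \approx -1.1429$)
$A = 0$
$\left(\left(60 + o\right) \left(-70 - 33\right) + A\right) h{\left(-7,1 \right)} = \left(\left(60 - \frac{8}{7}\right) \left(-70 - 33\right) + 0\right) \left(-12\right) = \left(\frac{412}{7} \left(-103\right) + 0\right) \left(-12\right) = \left(- \frac{42436}{7} + 0\right) \left(-12\right) = \left(- \frac{42436}{7}\right) \left(-12\right) = \frac{509232}{7}$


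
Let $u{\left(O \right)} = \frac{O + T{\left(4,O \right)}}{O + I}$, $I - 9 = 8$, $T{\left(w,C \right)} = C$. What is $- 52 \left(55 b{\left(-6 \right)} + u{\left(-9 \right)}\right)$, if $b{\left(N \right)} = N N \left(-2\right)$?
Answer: $206037$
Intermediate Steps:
$b{\left(N \right)} = - 2 N^{2}$ ($b{\left(N \right)} = N^{2} \left(-2\right) = - 2 N^{2}$)
$I = 17$ ($I = 9 + 8 = 17$)
$u{\left(O \right)} = \frac{2 O}{17 + O}$ ($u{\left(O \right)} = \frac{O + O}{O + 17} = \frac{2 O}{17 + O}$)
$- 52 \left(55 b{\left(-6 \right)} + u{\left(-9 \right)}\right) = - 52 \left(55 \left(- 2 \left(-6\right)^{2}\right) + 2 \left(-9\right) \frac{1}{17 - 9}\right) = - 52 \left(55 \left(\left(-2\right) 36\right) + 2 \left(-9\right) \frac{1}{8}\right) = - 52 \left(55 \left(-72\right) + 2 \left(-9\right) \frac{1}{8}\right) = - 52 \left(-3960 - \frac{9}{4}\right) = \left(-52\right) \left(- \frac{15849}{4}\right) = 206037$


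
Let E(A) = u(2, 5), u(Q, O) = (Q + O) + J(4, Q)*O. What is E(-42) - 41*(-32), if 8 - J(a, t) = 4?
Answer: 1339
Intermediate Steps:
J(a, t) = 4 (J(a, t) = 8 - 1*4 = 8 - 4 = 4)
u(Q, O) = Q + 5*O (u(Q, O) = (Q + O) + 4*O = (O + Q) + 4*O = Q + 5*O)
E(A) = 27 (E(A) = 2 + 5*5 = 2 + 25 = 27)
E(-42) - 41*(-32) = 27 - 41*(-32) = 27 + 1312 = 1339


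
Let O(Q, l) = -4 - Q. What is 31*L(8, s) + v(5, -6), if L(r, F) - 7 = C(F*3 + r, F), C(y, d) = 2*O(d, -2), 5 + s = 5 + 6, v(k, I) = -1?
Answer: -404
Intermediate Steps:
s = 6 (s = -5 + (5 + 6) = -5 + 11 = 6)
C(y, d) = -8 - 2*d (C(y, d) = 2*(-4 - d) = -8 - 2*d)
L(r, F) = -1 - 2*F (L(r, F) = 7 + (-8 - 2*F) = -1 - 2*F)
31*L(8, s) + v(5, -6) = 31*(-1 - 2*6) - 1 = 31*(-1 - 12) - 1 = 31*(-13) - 1 = -403 - 1 = -404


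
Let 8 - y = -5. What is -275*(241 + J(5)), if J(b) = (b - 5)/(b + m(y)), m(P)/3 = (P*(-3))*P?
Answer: -66275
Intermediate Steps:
y = 13 (y = 8 - 1*(-5) = 8 + 5 = 13)
m(P) = -9*P**2 (m(P) = 3*((P*(-3))*P) = 3*((-3*P)*P) = 3*(-3*P**2) = -9*P**2)
J(b) = (-5 + b)/(-1521 + b) (J(b) = (b - 5)/(b - 9*13**2) = (-5 + b)/(b - 9*169) = (-5 + b)/(b - 1521) = (-5 + b)/(-1521 + b))
-275*(241 + J(5)) = -275*(241 + (-5 + 5)/(-1521 + 5)) = -275*(241 + 0/(-1516)) = -275*(241 - 1/1516*0) = -275*(241 + 0) = -275*241 = -66275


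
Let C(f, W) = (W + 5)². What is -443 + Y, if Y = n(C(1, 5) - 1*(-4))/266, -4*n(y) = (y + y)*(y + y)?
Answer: -64327/133 ≈ -483.66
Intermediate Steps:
C(f, W) = (5 + W)²
n(y) = -y² (n(y) = -(y + y)*(y + y)/4 = -2*y*2*y/4 = -y²)
Y = -5408/133 (Y = -((5 + 5)² - 1*(-4))²/266 = -(10² + 4)²*(1/266) = -(100 + 4)²*(1/266) = -1*104²*(1/266) = -1*10816*(1/266) = -10816*1/266 = -5408/133 ≈ -40.662)
-443 + Y = -443 - 5408/133 = -64327/133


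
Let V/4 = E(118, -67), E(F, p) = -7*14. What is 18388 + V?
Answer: 17996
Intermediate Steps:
E(F, p) = -98
V = -392 (V = 4*(-98) = -392)
18388 + V = 18388 - 392 = 17996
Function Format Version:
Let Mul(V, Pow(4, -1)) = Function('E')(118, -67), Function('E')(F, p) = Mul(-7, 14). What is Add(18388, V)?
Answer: 17996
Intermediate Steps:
Function('E')(F, p) = -98
V = -392 (V = Mul(4, -98) = -392)
Add(18388, V) = Add(18388, -392) = 17996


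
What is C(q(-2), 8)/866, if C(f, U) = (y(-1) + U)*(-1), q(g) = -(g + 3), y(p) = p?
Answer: -7/866 ≈ -0.0080831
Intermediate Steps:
q(g) = -3 - g (q(g) = -(3 + g) = -3 - g)
C(f, U) = 1 - U (C(f, U) = (-1 + U)*(-1) = 1 - U)
C(q(-2), 8)/866 = (1 - 1*8)/866 = (1 - 8)*(1/866) = -7*1/866 = -7/866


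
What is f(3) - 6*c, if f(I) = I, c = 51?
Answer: -303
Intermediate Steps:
f(3) - 6*c = 3 - 6*51 = 3 - 306 = -303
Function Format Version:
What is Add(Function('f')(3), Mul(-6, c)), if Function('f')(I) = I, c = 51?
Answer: -303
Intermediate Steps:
Add(Function('f')(3), Mul(-6, c)) = Add(3, Mul(-6, 51)) = Add(3, -306) = -303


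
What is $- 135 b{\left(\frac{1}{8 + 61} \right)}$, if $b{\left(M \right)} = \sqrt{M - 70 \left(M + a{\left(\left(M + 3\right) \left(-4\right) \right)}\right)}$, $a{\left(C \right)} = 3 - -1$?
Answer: $- 135 i \sqrt{281} \approx - 2263.0 i$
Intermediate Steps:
$a{\left(C \right)} = 4$ ($a{\left(C \right)} = 3 + 1 = 4$)
$b{\left(M \right)} = \sqrt{-280 - 69 M}$ ($b{\left(M \right)} = \sqrt{M - 70 \left(M + 4\right)} = \sqrt{M - 70 \left(4 + M\right)} = \sqrt{M - \left(280 + 70 M\right)} = \sqrt{-280 - 69 M}$)
$- 135 b{\left(\frac{1}{8 + 61} \right)} = - 135 \sqrt{-280 - \frac{69}{8 + 61}} = - 135 \sqrt{-280 - \frac{69}{69}} = - 135 \sqrt{-280 - 1} = - 135 \sqrt{-281} = - 135 i \sqrt{281}$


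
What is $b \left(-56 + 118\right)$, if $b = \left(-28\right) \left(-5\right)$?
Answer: $8680$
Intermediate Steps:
$b = 140$
$b \left(-56 + 118\right) = 140 \left(-56 + 118\right) = 140 \cdot 62 = 8680$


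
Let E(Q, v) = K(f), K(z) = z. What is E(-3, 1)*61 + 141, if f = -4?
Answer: -103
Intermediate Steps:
E(Q, v) = -4
E(-3, 1)*61 + 141 = -4*61 + 141 = -244 + 141 = -103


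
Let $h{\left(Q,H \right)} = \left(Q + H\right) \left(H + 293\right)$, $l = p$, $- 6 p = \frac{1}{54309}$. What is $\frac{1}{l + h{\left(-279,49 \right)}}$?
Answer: $- \frac{325854}{25631675641} \approx -1.2713 \cdot 10^{-5}$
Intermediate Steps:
$p = - \frac{1}{325854}$ ($p = - \frac{1}{6 \cdot 54309} = \left(- \frac{1}{6}\right) \frac{1}{54309} = - \frac{1}{325854} \approx -3.0689 \cdot 10^{-6}$)
$l = - \frac{1}{325854} \approx -3.0689 \cdot 10^{-6}$
$h{\left(Q,H \right)} = \left(293 + H\right) \left(H + Q\right)$ ($h{\left(Q,H \right)} = \left(H + Q\right) \left(293 + H\right) = \left(293 + H\right) \left(H + Q\right)$)
$\frac{1}{l + h{\left(-279,49 \right)}} = \frac{1}{- \frac{1}{325854} + \left(49^{2} + 293 \cdot 49 + 293 \left(-279\right) + 49 \left(-279\right)\right)} = \frac{1}{- \frac{1}{325854} + \left(2401 + 14357 - 81747 - 13671\right)} = \frac{1}{- \frac{1}{325854} - 78660} = \frac{1}{- \frac{25631675641}{325854}} = - \frac{325854}{25631675641}$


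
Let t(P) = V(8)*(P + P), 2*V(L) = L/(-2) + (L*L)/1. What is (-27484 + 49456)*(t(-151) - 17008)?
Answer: -572766096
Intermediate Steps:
V(L) = L²/2 - L/4 (V(L) = (L/(-2) + (L*L)/1)/2 = (L*(-½) + L²*1)/2 = (-L/2 + L²)/2 = (L² - L/2)/2 = L²/2 - L/4)
t(P) = 60*P (t(P) = ((¼)*8*(-1 + 2*8))*(P + P) = ((¼)*8*(-1 + 16))*(2*P) = ((¼)*8*15)*(2*P) = 30*(2*P) = 60*P)
(-27484 + 49456)*(t(-151) - 17008) = (-27484 + 49456)*(60*(-151) - 17008) = 21972*(-9060 - 17008) = 21972*(-26068) = -572766096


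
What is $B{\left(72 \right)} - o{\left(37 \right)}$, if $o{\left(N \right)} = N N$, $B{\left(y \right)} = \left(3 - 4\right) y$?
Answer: $-1441$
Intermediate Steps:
$B{\left(y \right)} = - y$
$o{\left(N \right)} = N^{2}$
$B{\left(72 \right)} - o{\left(37 \right)} = \left(-1\right) 72 - 37^{2} = -72 - 1369 = -1441$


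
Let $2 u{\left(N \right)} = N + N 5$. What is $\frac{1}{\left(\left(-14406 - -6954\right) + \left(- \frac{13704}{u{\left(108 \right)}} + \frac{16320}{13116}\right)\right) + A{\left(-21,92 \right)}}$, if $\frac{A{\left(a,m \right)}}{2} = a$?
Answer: $- \frac{29511}{222366920} \approx -0.00013271$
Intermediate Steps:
$u{\left(N \right)} = 3 N$ ($u{\left(N \right)} = \frac{N + N 5}{2} = \frac{N + 5 N}{2} = \frac{6 N}{2} = 3 N$)
$A{\left(a,m \right)} = 2 a$
$\frac{1}{\left(\left(-14406 - -6954\right) + \left(- \frac{13704}{u{\left(108 \right)}} + \frac{16320}{13116}\right)\right) + A{\left(-21,92 \right)}} = \frac{1}{\left(\left(-14406 - -6954\right) + \left(- \frac{13704}{3 \cdot 108} + \frac{16320}{13116}\right)\right) + 2 \left(-21\right)} = \frac{1}{\left(\left(-14406 + 6954\right) + \left(- \frac{13704}{324} + 16320 \cdot \frac{1}{13116}\right)\right) - 42} = \frac{1}{\left(-7452 + \left(\left(-13704\right) \frac{1}{324} + \frac{1360}{1093}\right)\right) - 42} = \frac{1}{\left(-7452 + \left(- \frac{1142}{27} + \frac{1360}{1093}\right)\right) - 42} = \frac{1}{\left(-7452 - \frac{1211486}{29511}\right) - 42} = \frac{1}{- \frac{221127458}{29511} - 42} = \frac{1}{- \frac{222366920}{29511}} = - \frac{29511}{222366920}$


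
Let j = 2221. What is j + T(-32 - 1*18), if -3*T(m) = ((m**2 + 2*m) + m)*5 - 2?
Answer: -1695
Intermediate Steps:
T(m) = 2/3 - 5*m - 5*m**2/3 (T(m) = -(((m**2 + 2*m) + m)*5 - 2)/3 = -((m**2 + 3*m)*5 - 2)/3 = -((5*m**2 + 15*m) - 2)/3 = -(-2 + 5*m**2 + 15*m)/3 = 2/3 - 5*m - 5*m**2/3)
j + T(-32 - 1*18) = 2221 + (2/3 - 5*(-32 - 1*18) - 5*(-32 - 1*18)**2/3) = 2221 + (2/3 - 5*(-32 - 18) - 5*(-32 - 18)**2/3) = 2221 + (2/3 - 5*(-50) - 5/3*(-50)**2) = 2221 + (2/3 + 250 - 5/3*2500) = 2221 + (2/3 + 250 - 12500/3) = 2221 - 3916 = -1695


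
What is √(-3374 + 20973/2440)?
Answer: I*√5009068070/1220 ≈ 58.012*I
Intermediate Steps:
√(-3374 + 20973/2440) = √(-8211587/2440) = I*√5009068070/1220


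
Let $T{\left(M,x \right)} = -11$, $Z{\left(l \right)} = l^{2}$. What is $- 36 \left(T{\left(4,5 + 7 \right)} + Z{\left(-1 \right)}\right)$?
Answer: $360$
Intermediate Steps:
$- 36 \left(T{\left(4,5 + 7 \right)} + Z{\left(-1 \right)}\right) = - 36 \left(-11 + \left(-1\right)^{2}\right) = - 36 \left(-11 + 1\right) = \left(-36\right) \left(-10\right) = 360$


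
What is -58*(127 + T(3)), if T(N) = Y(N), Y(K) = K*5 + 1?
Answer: -8294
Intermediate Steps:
Y(K) = 1 + 5*K (Y(K) = 5*K + 1 = 1 + 5*K)
T(N) = 1 + 5*N
-58*(127 + T(3)) = -58*(127 + (1 + 5*3)) = -58*(127 + (1 + 15)) = -58*(127 + 16) = -58*143 = -8294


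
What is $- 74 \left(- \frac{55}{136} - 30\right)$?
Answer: $\frac{152995}{68} \approx 2249.9$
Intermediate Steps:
$- 74 \left(- \frac{55}{136} - 30\right) = \left(-74\right) \left(- \frac{4135}{136}\right) = \frac{152995}{68}$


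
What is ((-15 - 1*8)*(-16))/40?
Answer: 46/5 ≈ 9.2000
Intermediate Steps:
((-15 - 1*8)*(-16))/40 = ((-15 - 8)*(-16))*(1/40) = -23*(-16)*(1/40) = 368*(1/40) = 46/5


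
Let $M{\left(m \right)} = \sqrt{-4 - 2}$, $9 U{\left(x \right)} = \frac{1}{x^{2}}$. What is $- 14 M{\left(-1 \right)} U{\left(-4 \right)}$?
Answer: $- \frac{7 i \sqrt{6}}{72} \approx - 0.23814 i$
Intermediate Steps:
$U{\left(x \right)} = \frac{1}{9 x^{2}}$
$M{\left(m \right)} = i \sqrt{6}$ ($M{\left(m \right)} = \sqrt{-6} = i \sqrt{6}$)
$- 14 M{\left(-1 \right)} U{\left(-4 \right)} = - 14 i \sqrt{6} \frac{1}{9 \cdot 16} = - 14 i \sqrt{6} \cdot \frac{1}{9} \cdot \frac{1}{16} = - 14 i \sqrt{6} \cdot \frac{1}{144} = - \frac{7 i \sqrt{6}}{72}$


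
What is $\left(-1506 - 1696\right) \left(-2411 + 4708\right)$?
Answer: $-7354994$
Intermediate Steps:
$\left(-1506 - 1696\right) \left(-2411 + 4708\right) = \left(-3202\right) 2297 = -7354994$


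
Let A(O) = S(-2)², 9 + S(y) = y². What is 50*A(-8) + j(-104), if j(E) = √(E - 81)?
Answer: 1250 + I*√185 ≈ 1250.0 + 13.601*I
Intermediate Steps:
S(y) = -9 + y²
j(E) = √(-81 + E)
A(O) = 25 (A(O) = (-9 + (-2)²)² = (-9 + 4)² = (-5)² = 25)
50*A(-8) + j(-104) = 50*25 + √(-81 - 104) = 1250 + √(-185) = 1250 + I*√185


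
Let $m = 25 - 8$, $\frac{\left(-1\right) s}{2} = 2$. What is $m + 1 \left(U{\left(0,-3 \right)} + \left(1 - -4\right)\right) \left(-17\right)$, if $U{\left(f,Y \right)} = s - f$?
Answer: $0$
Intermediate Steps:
$s = -4$ ($s = \left(-2\right) 2 = -4$)
$U{\left(f,Y \right)} = -4 - f$
$m = 17$
$m + 1 \left(U{\left(0,-3 \right)} + \left(1 - -4\right)\right) \left(-17\right) = 17 + 1 \left(\left(-4 - 0\right) + \left(1 - -4\right)\right) \left(-17\right) = 17 + 1 \left(\left(-4 + 0\right) + \left(1 + 4\right)\right) \left(-17\right) = 17 + 1 \left(-4 + 5\right) \left(-17\right) = 17 + 1 \cdot 1 \left(-17\right) = 17 + 1 \left(-17\right) = 17 - 17 = 0$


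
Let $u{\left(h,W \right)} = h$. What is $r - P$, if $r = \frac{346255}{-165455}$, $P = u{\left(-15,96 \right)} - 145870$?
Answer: $\frac{4827411284}{33091} \approx 1.4588 \cdot 10^{5}$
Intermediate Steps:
$P = -145885$ ($P = -15 - 145870 = -145885$)
$r = - \frac{69251}{33091}$ ($r = 346255 \left(- \frac{1}{165455}\right) = - \frac{69251}{33091} \approx -2.0927$)
$r - P = - \frac{69251}{33091} - -145885 = - \frac{69251}{33091} + 145885 = \frac{4827411284}{33091}$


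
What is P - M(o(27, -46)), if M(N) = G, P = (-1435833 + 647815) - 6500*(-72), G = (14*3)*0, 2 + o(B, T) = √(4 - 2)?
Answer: -320018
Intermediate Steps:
o(B, T) = -2 + √2 (o(B, T) = -2 + √(4 - 2) = -2 + √2)
G = 0 (G = 42*0 = 0)
P = -320018 (P = -788018 + 468000 = -320018)
M(N) = 0
P - M(o(27, -46)) = -320018 - 1*0 = -320018 + 0 = -320018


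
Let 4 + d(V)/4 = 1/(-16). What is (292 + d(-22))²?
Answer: 1216609/16 ≈ 76038.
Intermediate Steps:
d(V) = -65/4 (d(V) = -16 + 4/(-16) = -16 + 4*(-1/16) = -16 - ¼ = -65/4)
(292 + d(-22))² = (292 - 65/4)² = (1103/4)² = 1216609/16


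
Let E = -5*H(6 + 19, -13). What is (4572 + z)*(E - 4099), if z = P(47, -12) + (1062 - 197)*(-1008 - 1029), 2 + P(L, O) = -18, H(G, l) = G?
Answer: 7423481472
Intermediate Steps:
P(L, O) = -20 (P(L, O) = -2 - 18 = -20)
z = -1762025 (z = -20 + (1062 - 197)*(-1008 - 1029) = -20 + 865*(-2037) = -20 - 1762005 = -1762025)
E = -125 (E = -5*(6 + 19) = -5*25 = -125)
(4572 + z)*(E - 4099) = (4572 - 1762025)*(-125 - 4099) = -1757453*(-4224) = 7423481472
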